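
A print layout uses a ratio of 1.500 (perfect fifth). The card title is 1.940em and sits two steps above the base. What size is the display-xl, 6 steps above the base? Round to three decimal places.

Moving from step +2 to step +6 is 4 steps up, so multiply by r⁴.
1.940 × 1.500⁴ = 1.940 × 5.06250 ≈ 9.821

9.821em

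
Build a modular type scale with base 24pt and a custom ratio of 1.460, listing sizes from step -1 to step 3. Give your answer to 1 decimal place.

16.4pt, 24.0pt, 35.0pt, 51.2pt, 74.7pt

Step -1: 24.0 ÷ 1.460 = 16.4
Step 0: 24pt
Step 1: 24.0 × 1.460 = 35.0
Step 2: 24.0 × 1.460² = 51.2
Step 3: 24.0 × 1.460³ = 74.7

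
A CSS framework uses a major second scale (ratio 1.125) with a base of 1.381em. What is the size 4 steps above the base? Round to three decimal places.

2.212em

Every step multiplies by the scale ratio.
1.381 × 1.125⁴ = 1.381 × 1.60181 ≈ 2.212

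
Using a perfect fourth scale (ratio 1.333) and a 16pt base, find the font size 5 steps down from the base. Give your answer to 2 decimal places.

3.80pt

16.0 ÷ 1.333⁵ = 16.0 ÷ 4.20873 ≈ 3.80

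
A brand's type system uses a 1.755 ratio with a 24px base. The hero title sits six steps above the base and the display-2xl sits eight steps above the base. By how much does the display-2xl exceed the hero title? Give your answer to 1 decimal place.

Step 6: 24.0 × 1.755⁶ = 701.252px
Step 8: 24.0 × 1.755⁸ = 2159.873px
Difference: 2159.873 − 701.252 = 1458.621px

1458.6px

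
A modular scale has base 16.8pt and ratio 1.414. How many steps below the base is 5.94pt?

1.414ⁿ = 16.8 / 5.94 = 2.8283
n = ln(2.8283) / ln(1.414) = 1.0397 / 0.3464 ≈ 3.00

3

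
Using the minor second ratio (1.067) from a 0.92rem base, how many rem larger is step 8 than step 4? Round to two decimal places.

0.35rem

Step 4: 0.92 × 1.067⁴ = 1.1925rem
Step 8: 0.92 × 1.067⁸ = 1.5456rem
Difference: 1.5456 − 1.1925 = 0.3531rem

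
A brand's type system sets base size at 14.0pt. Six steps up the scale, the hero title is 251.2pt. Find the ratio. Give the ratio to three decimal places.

1.618

The ratio satisfies 14.0 × r⁶ = 251.2, so r = (251.2 / 14.0)^(1/6).
r = 17.9429^(1/6) ≈ 1.6180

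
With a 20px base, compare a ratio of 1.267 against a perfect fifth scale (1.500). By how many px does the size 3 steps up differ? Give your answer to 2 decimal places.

At 1.267: 20.0 × 1.267³ = 40.6780px
Perfect fifth: 20.0 × 1.500³ = 67.5000px
Difference: 67.5000 − 40.6780 = 26.8220px

26.82px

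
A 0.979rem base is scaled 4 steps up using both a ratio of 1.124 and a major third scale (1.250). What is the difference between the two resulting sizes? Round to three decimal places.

At 1.124: 0.979 × 1.124⁴ = 1.56260rem
Major third: 0.979 × 1.250⁴ = 2.39014rem
Difference: 2.39014 − 1.56260 = 0.82754rem

0.828rem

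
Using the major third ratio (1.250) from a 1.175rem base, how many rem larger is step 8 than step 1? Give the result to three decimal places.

Step 1: 1.175 × 1.250 = 1.46875rem
Step 8: 1.175 × 1.250⁸ = 7.00355rem
Difference: 7.00355 − 1.46875 = 5.53480rem

5.535rem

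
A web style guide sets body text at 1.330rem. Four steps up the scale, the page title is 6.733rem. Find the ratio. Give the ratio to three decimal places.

1.500

The ratio satisfies 1.330 × r⁴ = 6.733, so r = (6.733 / 1.330)^(1/4).
r = 5.0624^(1/4) ≈ 1.5000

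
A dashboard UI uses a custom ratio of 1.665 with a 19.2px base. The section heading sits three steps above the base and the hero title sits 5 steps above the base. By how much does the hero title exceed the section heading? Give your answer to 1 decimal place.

157.1px

Step 3: 19.2 × 1.665³ = 88.622px
Step 5: 19.2 × 1.665⁵ = 245.681px
Difference: 245.681 − 88.622 = 157.059px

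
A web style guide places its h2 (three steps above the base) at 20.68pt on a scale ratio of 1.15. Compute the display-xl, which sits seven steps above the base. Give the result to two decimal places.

20.68 × 1.15⁴ = 20.68 × 1.74901 ≈ 36.169

36.17pt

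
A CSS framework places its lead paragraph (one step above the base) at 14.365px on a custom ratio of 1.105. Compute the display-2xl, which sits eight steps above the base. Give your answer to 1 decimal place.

14.365 × 1.105⁷ = 14.365 × 2.01157 ≈ 28.896

28.9px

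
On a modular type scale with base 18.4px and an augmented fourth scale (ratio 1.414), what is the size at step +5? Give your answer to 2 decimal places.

A modular type scale is a geometric sequence: sizeₙ = base × rⁿ.
18.4 × 1.414⁵ = 18.4 × 5.65258 ≈ 104.01

104.01px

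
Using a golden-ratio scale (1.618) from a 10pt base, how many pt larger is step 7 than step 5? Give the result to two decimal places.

179.41pt

Step 5: 10.0 × 1.618⁵ = 110.8901pt
Step 7: 10.0 × 1.618⁷ = 290.3017pt
Difference: 290.3017 − 110.8901 = 179.4116pt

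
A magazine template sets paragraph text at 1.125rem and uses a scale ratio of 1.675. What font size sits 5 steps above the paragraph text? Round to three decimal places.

Every step multiplies by the scale ratio.
1.125 × 1.675⁵ = 1.125 × 13.18482 ≈ 14.833

14.833rem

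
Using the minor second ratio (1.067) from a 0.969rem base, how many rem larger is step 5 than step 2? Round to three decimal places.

0.237rem

Step 2: 0.969 × 1.067² = 1.10320rem
Step 5: 0.969 × 1.067⁵ = 1.34013rem
Difference: 1.34013 − 1.10320 = 0.23693rem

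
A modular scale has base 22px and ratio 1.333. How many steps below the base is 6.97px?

4

1.333ⁿ = 22 / 6.97 = 3.1564
n = ln(3.1564) / ln(1.333) = 1.1494 / 0.2874 ≈ 4.00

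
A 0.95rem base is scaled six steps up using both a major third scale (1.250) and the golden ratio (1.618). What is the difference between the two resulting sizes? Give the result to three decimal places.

Major third: 0.95 × 1.250⁶ = 3.62396rem
Golden ratio: 0.95 × 1.618⁶ = 17.04491rem
Difference: 17.04491 − 3.62396 = 13.42095rem

13.421rem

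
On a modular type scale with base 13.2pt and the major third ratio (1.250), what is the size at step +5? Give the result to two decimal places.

Each step on a modular scale multiplies by the ratio, so the size n steps from the base is base × ratioⁿ.
13.2 × 1.250⁵ = 13.2 × 3.05176 ≈ 40.28

40.28pt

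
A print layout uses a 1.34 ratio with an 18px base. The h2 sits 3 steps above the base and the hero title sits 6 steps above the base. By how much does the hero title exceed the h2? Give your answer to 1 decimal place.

Step 3: 18.0 × 1.34³ = 43.310px
Step 6: 18.0 × 1.34⁶ = 104.208px
Difference: 104.208 − 43.310 = 60.898px

60.9px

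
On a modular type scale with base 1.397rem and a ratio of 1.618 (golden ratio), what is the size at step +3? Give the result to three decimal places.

A modular type scale is a geometric sequence: sizeₙ = base × rⁿ.
1.397 × 1.618³ = 1.397 × 4.23580 ≈ 5.917

5.917rem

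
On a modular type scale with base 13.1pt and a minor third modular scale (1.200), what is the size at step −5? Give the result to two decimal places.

13.1 ÷ 1.200⁵ = 13.1 ÷ 2.48832 ≈ 5.26

5.26pt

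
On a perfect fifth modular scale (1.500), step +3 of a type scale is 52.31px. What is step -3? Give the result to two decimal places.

4.59px

52.31 ÷ 1.500⁶ = 52.31 ÷ 11.39062 ≈ 4.592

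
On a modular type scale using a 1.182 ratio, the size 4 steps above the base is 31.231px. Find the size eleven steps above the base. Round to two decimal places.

100.67px

Moving from step +4 to step +11 is 7 steps up, so multiply by r⁷.
31.231 × 1.182⁷ = 31.231 × 3.22346 ≈ 100.672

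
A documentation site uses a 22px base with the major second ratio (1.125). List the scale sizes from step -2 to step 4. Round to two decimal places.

Step -2: 22.0 ÷ 1.125² = 17.38
Step -1: 22.0 ÷ 1.125 = 19.56
Step 0: 22px
Step 1: 22.0 × 1.125 = 24.75
Step 2: 22.0 × 1.125² = 27.84
Step 3: 22.0 × 1.125³ = 31.32
Step 4: 22.0 × 1.125⁴ = 35.24

17.38px, 19.56px, 22.00px, 24.75px, 27.84px, 31.32px, 35.24px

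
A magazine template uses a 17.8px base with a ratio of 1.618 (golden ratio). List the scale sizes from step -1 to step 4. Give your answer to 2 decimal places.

Step -1: 17.8 ÷ 1.618 = 11.00
Step 0: 17.8px
Step 1: 17.8 × 1.618 = 28.80
Step 2: 17.8 × 1.618² = 46.60
Step 3: 17.8 × 1.618³ = 75.40
Step 4: 17.8 × 1.618⁴ = 121.99

11.00px, 17.80px, 28.80px, 46.60px, 75.40px, 121.99px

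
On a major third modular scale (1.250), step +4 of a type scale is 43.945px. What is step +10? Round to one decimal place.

Moving from step +4 to step +10 is 6 steps up, so multiply by r⁶.
43.945 × 1.250⁶ = 43.945 × 3.81470 ≈ 167.637

167.6px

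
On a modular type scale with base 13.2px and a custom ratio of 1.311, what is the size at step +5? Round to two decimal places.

51.12px

Each step on a modular scale multiplies by the ratio, so the size n steps from the base is base × ratioⁿ.
13.2 × 1.311⁵ = 13.2 × 3.87270 ≈ 51.12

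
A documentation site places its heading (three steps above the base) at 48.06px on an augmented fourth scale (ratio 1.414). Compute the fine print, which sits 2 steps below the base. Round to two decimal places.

8.50px

The gap is -2 − (3) = -5 steps, so the factor is 1.414^-5.
48.06 ÷ 1.414⁵ = 48.06 ÷ 5.65258 ≈ 8.502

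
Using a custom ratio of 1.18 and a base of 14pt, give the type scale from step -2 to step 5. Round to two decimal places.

Step -2: 14.0 ÷ 1.18² = 10.05
Step -1: 14.0 ÷ 1.18 = 11.86
Step 0: 14pt
Step 1: 14.0 × 1.18 = 16.52
Step 2: 14.0 × 1.18² = 19.49
Step 3: 14.0 × 1.18³ = 23.00
Step 4: 14.0 × 1.18⁴ = 27.14
Step 5: 14.0 × 1.18⁵ = 32.03

10.05pt, 11.86pt, 14.00pt, 16.52pt, 19.49pt, 23.00pt, 27.14pt, 32.03pt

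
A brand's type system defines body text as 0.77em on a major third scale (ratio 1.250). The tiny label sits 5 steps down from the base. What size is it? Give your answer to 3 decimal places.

0.252em

A modular type scale is a geometric sequence: sizeₙ = base × rⁿ.
0.77 ÷ 1.250⁵ = 0.77 ÷ 3.05176 ≈ 0.252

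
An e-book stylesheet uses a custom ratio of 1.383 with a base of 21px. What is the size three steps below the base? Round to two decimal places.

A modular type scale is a geometric sequence: sizeₙ = base × rⁿ.
21.0 ÷ 1.383³ = 21.0 ÷ 2.64525 ≈ 7.94

7.94px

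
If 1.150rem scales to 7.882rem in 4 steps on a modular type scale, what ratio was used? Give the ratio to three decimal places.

1.618

The ratio satisfies 1.150 × r⁴ = 7.882, so r = (7.882 / 1.150)^(1/4).
r = 6.8539^(1/4) ≈ 1.6180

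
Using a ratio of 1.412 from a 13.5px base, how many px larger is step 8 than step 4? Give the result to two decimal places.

Step 4: 13.5 × 1.412⁴ = 53.6627px
Step 8: 13.5 × 1.412⁸ = 213.3101px
Difference: 213.3101 − 53.6627 = 159.6474px

159.65px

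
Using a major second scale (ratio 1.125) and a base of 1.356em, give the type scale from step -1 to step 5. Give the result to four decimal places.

Step -1: 1.356 ÷ 1.125 = 1.2053
Step 0: 1.356em
Step 1: 1.356 × 1.125 = 1.5255
Step 2: 1.356 × 1.125² = 1.7162
Step 3: 1.356 × 1.125³ = 1.9307
Step 4: 1.356 × 1.125⁴ = 2.1720
Step 5: 1.356 × 1.125⁵ = 2.4436

1.2053em, 1.3560em, 1.5255em, 1.7162em, 1.9307em, 2.1720em, 2.4436em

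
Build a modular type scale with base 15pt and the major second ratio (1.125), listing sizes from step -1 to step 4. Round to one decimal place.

Step -1: 15.0 ÷ 1.125 = 13.3
Step 0: 15pt
Step 1: 15.0 × 1.125 = 16.9
Step 2: 15.0 × 1.125² = 19.0
Step 3: 15.0 × 1.125³ = 21.4
Step 4: 15.0 × 1.125⁴ = 24.0

13.3pt, 15.0pt, 16.9pt, 19.0pt, 21.4pt, 24.0pt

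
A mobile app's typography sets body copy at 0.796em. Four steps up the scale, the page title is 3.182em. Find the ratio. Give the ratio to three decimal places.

1.414

The ratio satisfies 0.796 × r⁴ = 3.182, so r = (3.182 / 0.796)^(1/4).
r = 3.9975^(1/4) ≈ 1.4140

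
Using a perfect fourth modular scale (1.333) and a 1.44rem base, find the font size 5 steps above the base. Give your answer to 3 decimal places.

1.44 × 1.333⁵ = 1.44 × 4.20873 ≈ 6.061

6.061rem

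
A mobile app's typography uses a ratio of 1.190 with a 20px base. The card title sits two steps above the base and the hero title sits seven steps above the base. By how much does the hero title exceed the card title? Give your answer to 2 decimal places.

39.26px

Step 2: 20.0 × 1.190² = 28.3220px
Step 7: 20.0 × 1.190⁷ = 67.5863px
Difference: 67.5863 − 28.3220 = 39.2643px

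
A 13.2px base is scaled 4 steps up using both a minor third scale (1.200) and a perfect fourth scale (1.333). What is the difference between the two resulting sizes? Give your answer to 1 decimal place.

Minor third: 13.2 × 1.200⁴ = 27.372px
Perfect fourth: 13.2 × 1.333⁴ = 41.677px
Difference: 41.677 − 27.372 = 14.305px

14.3px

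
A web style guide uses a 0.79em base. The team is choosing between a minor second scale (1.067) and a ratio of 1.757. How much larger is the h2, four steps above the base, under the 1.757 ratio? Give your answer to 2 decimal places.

6.50em

Minor second: 0.79 × 1.067⁴ = 1.0240em
At 1.757: 0.79 × 1.757⁴ = 7.5286em
Difference: 7.5286 − 1.0240 = 6.5046em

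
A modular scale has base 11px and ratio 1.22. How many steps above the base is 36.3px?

1.22ⁿ = 36.3 / 11 = 3.3000
n = ln(3.3000) / ln(1.22) = 1.1939 / 0.1989 ≈ 6.00

6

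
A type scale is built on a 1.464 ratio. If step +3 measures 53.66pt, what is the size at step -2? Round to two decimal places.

Moving from step +3 to step -2 is 5 steps down, so divide by r⁵.
53.66 ÷ 1.464⁵ = 53.66 ÷ 6.72520 ≈ 7.979

7.98pt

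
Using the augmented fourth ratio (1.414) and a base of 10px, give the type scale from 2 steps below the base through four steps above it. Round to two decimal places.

5.00px, 7.07px, 10.00px, 14.14px, 19.99px, 28.27px, 39.98px

Step -2: 10.0 ÷ 1.414² = 5.00
Step -1: 10.0 ÷ 1.414 = 7.07
Step 0: 10px
Step 1: 10.0 × 1.414 = 14.14
Step 2: 10.0 × 1.414² = 19.99
Step 3: 10.0 × 1.414³ = 28.27
Step 4: 10.0 × 1.414⁴ = 39.98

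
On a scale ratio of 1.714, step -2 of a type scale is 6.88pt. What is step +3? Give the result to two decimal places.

6.88 × 1.714⁵ = 6.88 × 14.79293 ≈ 101.775

101.78pt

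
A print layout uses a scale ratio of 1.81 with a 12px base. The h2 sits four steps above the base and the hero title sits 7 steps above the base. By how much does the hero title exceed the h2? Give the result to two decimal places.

Step 4: 12.0 × 1.81⁴ = 128.7940px
Step 7: 12.0 × 1.81⁷ = 763.7149px
Difference: 763.7149 − 128.7940 = 634.9209px

634.92px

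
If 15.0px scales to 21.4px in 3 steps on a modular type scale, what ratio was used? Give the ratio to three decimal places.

1.126

The ratio satisfies 15.0 × r³ = 21.4, so r = (21.4 / 15.0)^(1/3).
r = 1.4267^(1/3) ≈ 1.1257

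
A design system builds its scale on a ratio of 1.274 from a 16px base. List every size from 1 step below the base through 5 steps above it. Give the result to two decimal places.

Step -1: 16.0 ÷ 1.274 = 12.56
Step 0: 16px
Step 1: 16.0 × 1.274 = 20.38
Step 2: 16.0 × 1.274² = 25.97
Step 3: 16.0 × 1.274³ = 33.08
Step 4: 16.0 × 1.274⁴ = 42.15
Step 5: 16.0 × 1.274⁵ = 53.70

12.56px, 16.00px, 20.38px, 25.97px, 33.08px, 42.15px, 53.70px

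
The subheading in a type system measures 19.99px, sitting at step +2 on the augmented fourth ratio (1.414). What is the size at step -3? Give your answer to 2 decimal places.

3.54px

Moving from step +2 to step -3 is 5 steps down, so divide by r⁵.
19.99 ÷ 1.414⁵ = 19.99 ÷ 5.65258 ≈ 3.536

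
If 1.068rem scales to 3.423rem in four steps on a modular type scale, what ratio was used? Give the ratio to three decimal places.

1.338

r⁴ = 3.423 / 1.068, so r = (3.423/1.068)^(1/4).
r = 3.2051^(1/4) ≈ 1.3380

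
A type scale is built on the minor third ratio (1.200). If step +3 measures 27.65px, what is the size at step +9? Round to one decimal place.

82.6px

27.65 × 1.200⁶ = 27.65 × 2.98598 ≈ 82.562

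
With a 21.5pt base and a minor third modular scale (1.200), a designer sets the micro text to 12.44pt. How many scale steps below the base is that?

3

1.200ⁿ = 21.5 / 12.44 = 1.7283
n = ln(1.7283) / ln(1.200) = 0.5471 / 0.1823 ≈ 3.00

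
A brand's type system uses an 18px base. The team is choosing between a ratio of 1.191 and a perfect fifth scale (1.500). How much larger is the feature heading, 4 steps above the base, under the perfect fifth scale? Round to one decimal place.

54.9px

At 1.191: 18.0 × 1.191⁴ = 36.218px
Perfect fifth: 18.0 × 1.500⁴ = 91.125px
Difference: 91.125 − 36.218 = 54.907px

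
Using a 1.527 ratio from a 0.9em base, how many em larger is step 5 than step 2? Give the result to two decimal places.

Step 2: 0.9 × 1.527² = 2.0986em
Step 5: 0.9 × 1.527⁵ = 7.4720em
Difference: 7.4720 − 2.0986 = 5.3734em

5.37em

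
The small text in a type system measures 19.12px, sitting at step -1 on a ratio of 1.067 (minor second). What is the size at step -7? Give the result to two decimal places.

19.12 ÷ 1.067⁶ = 19.12 ÷ 1.47566 ≈ 12.957

12.96px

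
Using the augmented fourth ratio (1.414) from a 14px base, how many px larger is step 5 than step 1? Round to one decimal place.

59.3px

Step 1: 14.0 × 1.414 = 19.796px
Step 5: 14.0 × 1.414⁵ = 79.136px
Difference: 79.136 − 19.796 = 59.340px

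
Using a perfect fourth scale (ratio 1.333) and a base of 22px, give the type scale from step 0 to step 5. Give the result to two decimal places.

Step 0: 22px
Step 1: 22.0 × 1.333 = 29.33
Step 2: 22.0 × 1.333² = 39.09
Step 3: 22.0 × 1.333³ = 52.11
Step 4: 22.0 × 1.333⁴ = 69.46
Step 5: 22.0 × 1.333⁵ = 92.59

22.00px, 29.33px, 39.09px, 52.11px, 69.46px, 92.59px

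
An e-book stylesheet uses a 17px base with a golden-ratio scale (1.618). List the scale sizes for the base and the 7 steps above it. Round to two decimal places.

17.00px, 27.51px, 44.50px, 72.01px, 116.51px, 188.51px, 305.01px, 493.51px

Step 0: 17px
Step 1: 17.0 × 1.618 = 27.51
Step 2: 17.0 × 1.618² = 44.50
Step 3: 17.0 × 1.618³ = 72.01
Step 4: 17.0 × 1.618⁴ = 116.51
Step 5: 17.0 × 1.618⁵ = 188.51
Step 6: 17.0 × 1.618⁶ = 305.01
Step 7: 17.0 × 1.618⁷ = 493.51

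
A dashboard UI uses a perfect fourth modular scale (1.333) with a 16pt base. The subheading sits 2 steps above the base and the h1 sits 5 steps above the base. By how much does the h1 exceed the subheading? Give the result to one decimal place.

Step 2: 16.0 × 1.333² = 28.430pt
Step 5: 16.0 × 1.333⁵ = 67.340pt
Difference: 67.340 − 28.430 = 38.910pt

38.9pt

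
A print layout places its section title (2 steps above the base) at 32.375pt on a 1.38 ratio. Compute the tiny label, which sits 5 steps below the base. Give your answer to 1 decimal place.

Moving from step +2 to step -5 is 7 steps down, so divide by r⁷.
32.375 ÷ 1.38⁷ = 32.375 ÷ 9.53133 ≈ 3.397

3.4pt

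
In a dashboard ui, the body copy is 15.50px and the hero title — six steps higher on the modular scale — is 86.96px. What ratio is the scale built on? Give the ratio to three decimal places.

1.333

r⁶ = 86.96 / 15.50, so r = (86.96/15.50)^(1/6).
r = 5.6103^(1/6) ≈ 1.3330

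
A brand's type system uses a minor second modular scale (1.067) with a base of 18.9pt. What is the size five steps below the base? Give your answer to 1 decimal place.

13.7pt

Every step multiplies by the scale ratio.
18.9 ÷ 1.067⁵ = 18.9 ÷ 1.38300 ≈ 13.67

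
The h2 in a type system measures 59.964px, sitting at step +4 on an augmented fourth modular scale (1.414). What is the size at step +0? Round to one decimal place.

59.964 ÷ 1.414⁴ = 59.964 ÷ 3.99758 ≈ 15.000

15.0px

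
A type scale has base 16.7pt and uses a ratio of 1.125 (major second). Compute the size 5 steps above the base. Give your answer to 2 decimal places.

30.09pt

A modular type scale is a geometric sequence: sizeₙ = base × rⁿ.
16.7 × 1.125⁵ = 16.7 × 1.80203 ≈ 30.09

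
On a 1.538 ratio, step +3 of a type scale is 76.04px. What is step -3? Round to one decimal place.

The gap is -3 − (3) = -6 steps, so the factor is 1.538^-6.
76.04 ÷ 1.538⁶ = 76.04 ÷ 13.23543 ≈ 5.745

5.7px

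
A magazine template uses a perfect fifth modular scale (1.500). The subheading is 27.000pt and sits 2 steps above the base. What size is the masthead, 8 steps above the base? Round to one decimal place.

The gap is 8 − (2) = 6 steps, so the factor is 1.500^6.
27.000 × 1.500⁶ = 27.000 × 11.39062 ≈ 307.547

307.5pt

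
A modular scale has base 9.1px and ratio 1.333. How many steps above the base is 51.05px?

1.333ⁿ = 51.05 / 9.1 = 5.6099
n = ln(5.6099) / ln(1.333) = 1.7245 / 0.2874 ≈ 6.00

6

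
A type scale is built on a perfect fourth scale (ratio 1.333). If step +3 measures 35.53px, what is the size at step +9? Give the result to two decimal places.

Moving from step +3 to step +9 is 6 steps up, so multiply by r⁶.
35.53 × 1.333⁶ = 35.53 × 5.61023 ≈ 199.332

199.33px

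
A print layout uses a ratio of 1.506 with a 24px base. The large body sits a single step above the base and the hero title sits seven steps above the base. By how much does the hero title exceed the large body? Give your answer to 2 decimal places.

385.54px

Step 1: 24.0 × 1.506 = 36.1440px
Step 7: 24.0 × 1.506⁷ = 421.6830px
Difference: 421.6830 − 36.1440 = 385.5390px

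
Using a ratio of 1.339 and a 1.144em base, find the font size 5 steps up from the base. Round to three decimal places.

4.924em

1.144 × 1.339⁵ = 1.144 × 4.30430 ≈ 4.924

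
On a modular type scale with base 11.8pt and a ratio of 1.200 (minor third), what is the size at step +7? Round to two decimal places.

42.28pt

Each step on a modular scale multiplies by the ratio, so the size n steps from the base is base × ratioⁿ.
11.8 × 1.200⁷ = 11.8 × 3.58318 ≈ 42.28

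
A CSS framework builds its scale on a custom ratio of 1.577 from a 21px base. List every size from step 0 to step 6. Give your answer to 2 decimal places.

Step 0: 21px
Step 1: 21.0 × 1.577 = 33.12
Step 2: 21.0 × 1.577² = 52.23
Step 3: 21.0 × 1.577³ = 82.36
Step 4: 21.0 × 1.577⁴ = 129.88
Step 5: 21.0 × 1.577⁵ = 204.82
Step 6: 21.0 × 1.577⁶ = 323.01

21.00px, 33.12px, 52.23px, 82.36px, 129.88px, 204.82px, 323.01px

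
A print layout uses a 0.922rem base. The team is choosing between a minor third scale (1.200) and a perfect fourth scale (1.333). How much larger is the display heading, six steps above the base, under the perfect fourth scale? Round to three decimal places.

2.420rem

Minor third: 0.922 × 1.200⁶ = 2.75308rem
Perfect fourth: 0.922 × 1.333⁶ = 5.17263rem
Difference: 5.17263 − 2.75308 = 2.41955rem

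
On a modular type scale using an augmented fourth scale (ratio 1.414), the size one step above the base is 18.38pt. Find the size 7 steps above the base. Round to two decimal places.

Moving from step +1 to step +7 is 6 steps up, so multiply by r⁶.
18.38 × 1.414⁶ = 18.38 × 7.99275 ≈ 146.907

146.91pt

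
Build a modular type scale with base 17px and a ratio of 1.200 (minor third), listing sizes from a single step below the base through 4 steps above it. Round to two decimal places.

Step -1: 17.0 ÷ 1.200 = 14.17
Step 0: 17px
Step 1: 17.0 × 1.200 = 20.40
Step 2: 17.0 × 1.200² = 24.48
Step 3: 17.0 × 1.200³ = 29.38
Step 4: 17.0 × 1.200⁴ = 35.25

14.17px, 17.00px, 20.40px, 24.48px, 29.38px, 35.25px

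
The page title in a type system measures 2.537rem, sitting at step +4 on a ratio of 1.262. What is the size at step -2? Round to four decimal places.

2.537 ÷ 1.262⁶ = 2.537 ÷ 4.03977 ≈ 0.6280

0.6280rem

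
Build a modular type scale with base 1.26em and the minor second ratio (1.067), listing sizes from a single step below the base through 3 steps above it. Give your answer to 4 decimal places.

Step -1: 1.26 ÷ 1.067 = 1.1809
Step 0: 1.26em
Step 1: 1.26 × 1.067 = 1.3444
Step 2: 1.26 × 1.067² = 1.4345
Step 3: 1.26 × 1.067³ = 1.5306

1.1809em, 1.2600em, 1.3444em, 1.4345em, 1.5306em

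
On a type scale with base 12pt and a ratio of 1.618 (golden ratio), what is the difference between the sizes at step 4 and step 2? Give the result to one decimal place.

50.8pt

Step 2: 12.0 × 1.618² = 31.415pt
Step 4: 12.0 × 1.618⁴ = 82.242pt
Difference: 82.242 − 31.415 = 50.827pt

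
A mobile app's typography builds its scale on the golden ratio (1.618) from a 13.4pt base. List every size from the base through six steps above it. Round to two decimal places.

13.40pt, 21.68pt, 35.08pt, 56.76pt, 91.84pt, 148.59pt, 240.42pt

Step 0: 13.4pt
Step 1: 13.4 × 1.618 = 21.68
Step 2: 13.4 × 1.618² = 35.08
Step 3: 13.4 × 1.618³ = 56.76
Step 4: 13.4 × 1.618⁴ = 91.84
Step 5: 13.4 × 1.618⁵ = 148.59
Step 6: 13.4 × 1.618⁶ = 240.42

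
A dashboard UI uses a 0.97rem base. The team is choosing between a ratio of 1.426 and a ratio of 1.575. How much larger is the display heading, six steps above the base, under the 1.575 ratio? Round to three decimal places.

At 1.426: 0.97 × 1.426⁶ = 8.15622rem
At 1.575: 0.97 × 1.575⁶ = 14.80659rem
Difference: 14.80659 − 8.15622 = 6.65037rem

6.650rem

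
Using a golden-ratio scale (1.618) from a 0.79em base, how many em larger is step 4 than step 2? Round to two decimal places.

3.35em

Step 2: 0.79 × 1.618² = 2.0682em
Step 4: 0.79 × 1.618⁴ = 5.4143em
Difference: 5.4143 − 2.0682 = 3.3461em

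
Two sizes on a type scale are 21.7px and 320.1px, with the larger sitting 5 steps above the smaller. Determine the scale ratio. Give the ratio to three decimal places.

The ratio satisfies 21.7 × r⁵ = 320.1, so r = (320.1 / 21.7)^(1/5).
r = 14.7512^(1/5) ≈ 1.7130

1.713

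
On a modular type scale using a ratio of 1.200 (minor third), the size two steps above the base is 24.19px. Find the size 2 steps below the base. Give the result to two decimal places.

11.67px

24.19 ÷ 1.200⁴ = 24.19 ÷ 2.07360 ≈ 11.666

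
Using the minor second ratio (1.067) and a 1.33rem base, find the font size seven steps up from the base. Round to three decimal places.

1.33 × 1.067⁷ = 1.33 × 1.57453 ≈ 2.094

2.094rem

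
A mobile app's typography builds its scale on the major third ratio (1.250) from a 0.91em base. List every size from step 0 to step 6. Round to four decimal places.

0.9100em, 1.1375em, 1.4219em, 1.7773em, 2.2217em, 2.7771em, 3.4714em

Step 0: 0.91em
Step 1: 0.91 × 1.250 = 1.1375
Step 2: 0.91 × 1.250² = 1.4219
Step 3: 0.91 × 1.250³ = 1.7773
Step 4: 0.91 × 1.250⁴ = 2.2217
Step 5: 0.91 × 1.250⁵ = 2.7771
Step 6: 0.91 × 1.250⁶ = 3.4714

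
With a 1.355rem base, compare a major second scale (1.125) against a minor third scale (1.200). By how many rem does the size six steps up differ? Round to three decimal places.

1.299rem

Major second: 1.355 × 1.125⁶ = 2.74697rem
Minor third: 1.355 × 1.200⁶ = 4.04601rem
Difference: 4.04601 − 2.74697 = 1.29904rem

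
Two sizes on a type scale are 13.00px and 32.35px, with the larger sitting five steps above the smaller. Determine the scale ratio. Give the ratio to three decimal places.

The ratio satisfies 13.00 × r⁵ = 32.35, so r = (32.35 / 13.00)^(1/5).
r = 2.4885^(1/5) ≈ 1.2000

1.200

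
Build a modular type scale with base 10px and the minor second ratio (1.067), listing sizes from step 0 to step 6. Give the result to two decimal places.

Step 0: 10px
Step 1: 10.0 × 1.067 = 10.67
Step 2: 10.0 × 1.067² = 11.38
Step 3: 10.0 × 1.067³ = 12.15
Step 4: 10.0 × 1.067⁴ = 12.96
Step 5: 10.0 × 1.067⁵ = 13.83
Step 6: 10.0 × 1.067⁶ = 14.76

10.00px, 10.67px, 11.38px, 12.15px, 12.96px, 13.83px, 14.76px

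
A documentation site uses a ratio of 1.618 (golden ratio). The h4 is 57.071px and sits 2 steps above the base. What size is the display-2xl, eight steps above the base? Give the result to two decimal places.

The gap is 8 − (2) = 6 steps, so the factor is 1.618^6.
57.071 × 1.618⁶ = 57.071 × 17.94201 ≈ 1023.968

1023.97px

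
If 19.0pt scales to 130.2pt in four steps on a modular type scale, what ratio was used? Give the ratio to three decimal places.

r⁴ = 130.2 / 19.0, so r = (130.2/19.0)^(1/4).
r = 6.8526^(1/4) ≈ 1.6179

1.618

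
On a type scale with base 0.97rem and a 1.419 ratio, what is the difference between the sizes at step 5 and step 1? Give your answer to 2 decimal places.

Step 1: 0.97 × 1.419 = 1.3764rem
Step 5: 0.97 × 1.419⁵ = 5.5806rem
Difference: 5.5806 − 1.3764 = 4.2042rem

4.20rem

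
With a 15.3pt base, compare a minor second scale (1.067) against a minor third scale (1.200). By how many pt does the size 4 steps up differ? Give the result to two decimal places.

11.89pt

Minor second: 15.3 × 1.067⁴ = 19.8312pt
Minor third: 15.3 × 1.200⁴ = 31.7261pt
Difference: 31.7261 − 19.8312 = 11.8949pt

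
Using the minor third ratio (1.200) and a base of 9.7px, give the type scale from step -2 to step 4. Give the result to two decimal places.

Step -2: 9.7 ÷ 1.200² = 6.74
Step -1: 9.7 ÷ 1.200 = 8.08
Step 0: 9.7px
Step 1: 9.7 × 1.200 = 11.64
Step 2: 9.7 × 1.200² = 13.97
Step 3: 9.7 × 1.200³ = 16.76
Step 4: 9.7 × 1.200⁴ = 20.11

6.74px, 8.08px, 9.70px, 11.64px, 13.97px, 16.76px, 20.11px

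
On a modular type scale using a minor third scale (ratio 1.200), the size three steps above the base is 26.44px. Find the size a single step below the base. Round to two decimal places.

The gap is -1 − (3) = -4 steps, so the factor is 1.200^-4.
26.44 ÷ 1.200⁴ = 26.44 ÷ 2.07360 ≈ 12.751

12.75px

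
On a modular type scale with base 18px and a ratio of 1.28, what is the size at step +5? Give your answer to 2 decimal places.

61.85px

Each step on a modular scale multiplies by the ratio, so the size n steps from the base is base × ratioⁿ.
18.0 × 1.28⁵ = 18.0 × 3.43597 ≈ 61.85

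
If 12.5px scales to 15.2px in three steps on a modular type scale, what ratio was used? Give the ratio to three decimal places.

1.067

r³ = 15.2 / 12.5, so r = (15.2/12.5)^(1/3).
r = 1.2160^(1/3) ≈ 1.0674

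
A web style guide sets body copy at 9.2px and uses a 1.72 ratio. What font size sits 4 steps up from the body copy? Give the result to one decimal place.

Every step multiplies by the scale ratio.
9.2 × 1.72⁴ = 9.2 × 8.75213 ≈ 80.52

80.5px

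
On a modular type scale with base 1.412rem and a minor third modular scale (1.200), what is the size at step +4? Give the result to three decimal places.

2.928rem

1.412 × 1.200⁴ = 1.412 × 2.07360 ≈ 2.928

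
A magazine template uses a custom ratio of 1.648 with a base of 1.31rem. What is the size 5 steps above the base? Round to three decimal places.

A modular type scale is a geometric sequence: sizeₙ = base × rⁿ.
1.31 × 1.648⁵ = 1.31 × 12.15587 ≈ 15.924

15.924rem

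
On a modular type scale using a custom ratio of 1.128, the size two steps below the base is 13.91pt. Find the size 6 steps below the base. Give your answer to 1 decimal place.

The gap is -6 − (-2) = -4 steps, so the factor is 1.128^-4.
13.91 ÷ 1.128⁴ = 13.91 ÷ 1.61896 ≈ 8.592

8.6pt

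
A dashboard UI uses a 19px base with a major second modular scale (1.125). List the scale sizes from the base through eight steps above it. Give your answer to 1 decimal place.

Step 0: 19px
Step 1: 19.0 × 1.125 = 21.4
Step 2: 19.0 × 1.125² = 24.0
Step 3: 19.0 × 1.125³ = 27.1
Step 4: 19.0 × 1.125⁴ = 30.4
Step 5: 19.0 × 1.125⁵ = 34.2
Step 6: 19.0 × 1.125⁶ = 38.5
Step 7: 19.0 × 1.125⁷ = 43.3
Step 8: 19.0 × 1.125⁸ = 48.7

19.0px, 21.4px, 24.0px, 27.1px, 30.4px, 34.2px, 38.5px, 43.3px, 48.7px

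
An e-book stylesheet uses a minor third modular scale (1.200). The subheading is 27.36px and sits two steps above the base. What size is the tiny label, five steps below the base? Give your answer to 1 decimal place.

Moving from step +2 to step -5 is 7 steps down, so divide by r⁷.
27.36 ÷ 1.200⁷ = 27.36 ÷ 3.58318 ≈ 7.636

7.6px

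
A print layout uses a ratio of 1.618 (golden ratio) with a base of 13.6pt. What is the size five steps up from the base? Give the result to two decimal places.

150.81pt

13.6 × 1.618⁵ = 13.6 × 11.08901 ≈ 150.81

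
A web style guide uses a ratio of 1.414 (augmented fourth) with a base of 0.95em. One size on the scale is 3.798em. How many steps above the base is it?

4

1.414ⁿ = 3.798 / 0.95 = 3.9979
n = ln(3.9979) / ln(1.414) = 1.3858 / 0.3464 ≈ 4.00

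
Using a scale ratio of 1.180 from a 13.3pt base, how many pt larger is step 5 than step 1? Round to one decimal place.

Step 1: 13.3 × 1.180 = 15.694pt
Step 5: 13.3 × 1.180⁵ = 30.427pt
Difference: 30.427 − 15.694 = 14.733pt

14.7pt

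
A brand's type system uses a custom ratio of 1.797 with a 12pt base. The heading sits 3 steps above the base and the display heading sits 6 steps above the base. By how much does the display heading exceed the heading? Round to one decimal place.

334.4pt

Step 3: 12.0 × 1.797³ = 69.635pt
Step 6: 12.0 × 1.797⁶ = 404.082pt
Difference: 404.082 − 69.635 = 334.447pt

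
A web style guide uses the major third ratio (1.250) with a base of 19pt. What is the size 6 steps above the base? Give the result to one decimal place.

72.5pt

19.0 × 1.250⁶ = 19.0 × 3.81470 ≈ 72.48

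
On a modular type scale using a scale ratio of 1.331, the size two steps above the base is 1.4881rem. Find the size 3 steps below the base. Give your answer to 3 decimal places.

1.4881 ÷ 1.331⁵ = 1.4881 ÷ 4.17725 ≈ 0.356

0.356rem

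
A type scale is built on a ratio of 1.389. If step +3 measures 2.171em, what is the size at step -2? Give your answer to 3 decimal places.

0.420em

2.171 ÷ 1.389⁵ = 2.171 ÷ 5.17025 ≈ 0.420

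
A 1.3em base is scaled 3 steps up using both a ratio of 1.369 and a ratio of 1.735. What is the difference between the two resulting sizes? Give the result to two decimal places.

3.45em

At 1.369: 1.3 × 1.369³ = 3.3354em
At 1.735: 1.3 × 1.735³ = 6.7896em
Difference: 6.7896 − 3.3354 = 3.4542em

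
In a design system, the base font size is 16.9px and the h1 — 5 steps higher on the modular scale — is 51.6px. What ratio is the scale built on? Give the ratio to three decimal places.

r⁵ = 51.6 / 16.9, so r = (51.6/16.9)^(1/5).
r = 3.0533^(1/5) ≈ 1.2501

1.250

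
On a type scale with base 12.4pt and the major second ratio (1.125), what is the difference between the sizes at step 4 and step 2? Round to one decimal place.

Step 2: 12.4 × 1.125² = 15.694pt
Step 4: 12.4 × 1.125⁴ = 19.862pt
Difference: 19.862 − 15.694 = 4.168pt

4.2pt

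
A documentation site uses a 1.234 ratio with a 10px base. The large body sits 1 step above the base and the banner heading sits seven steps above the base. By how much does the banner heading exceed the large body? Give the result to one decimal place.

Step 1: 10.0 × 1.234 = 12.340px
Step 7: 10.0 × 1.234⁷ = 43.572px
Difference: 43.572 − 12.340 = 31.232px

31.2px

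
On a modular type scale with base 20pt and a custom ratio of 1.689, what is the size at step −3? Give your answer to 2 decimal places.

Every step multiplies by the scale ratio.
20.0 ÷ 1.689³ = 20.0 ÷ 4.81825 ≈ 4.15

4.15pt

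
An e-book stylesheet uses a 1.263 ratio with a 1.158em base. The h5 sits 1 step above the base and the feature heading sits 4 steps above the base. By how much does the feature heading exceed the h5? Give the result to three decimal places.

1.484em

Step 1: 1.158 × 1.263 = 1.46255em
Step 4: 1.158 × 1.263⁴ = 2.94661em
Difference: 2.94661 − 1.46255 = 1.48406em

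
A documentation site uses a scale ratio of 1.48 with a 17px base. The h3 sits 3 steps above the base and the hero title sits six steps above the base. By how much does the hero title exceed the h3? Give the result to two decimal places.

123.55px

Step 3: 17.0 × 1.48³ = 55.1105px
Step 6: 17.0 × 1.48⁶ = 178.6567px
Difference: 178.6567 − 55.1105 = 123.5462px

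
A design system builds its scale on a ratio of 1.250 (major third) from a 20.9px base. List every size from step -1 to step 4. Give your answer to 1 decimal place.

16.7px, 20.9px, 26.1px, 32.7px, 40.8px, 51.0px

Step -1: 20.9 ÷ 1.250 = 16.7
Step 0: 20.9px
Step 1: 20.9 × 1.250 = 26.1
Step 2: 20.9 × 1.250² = 32.7
Step 3: 20.9 × 1.250³ = 40.8
Step 4: 20.9 × 1.250⁴ = 51.0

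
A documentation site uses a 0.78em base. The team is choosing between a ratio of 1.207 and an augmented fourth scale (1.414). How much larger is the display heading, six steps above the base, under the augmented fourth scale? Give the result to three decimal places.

3.823em

At 1.207: 0.78 × 1.207⁶ = 2.41178em
Augmented fourth: 0.78 × 1.414⁶ = 6.23435em
Difference: 6.23435 − 2.41178 = 3.82257em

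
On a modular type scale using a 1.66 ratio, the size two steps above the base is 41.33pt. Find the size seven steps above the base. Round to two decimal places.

Moving from step +2 to step +7 is 5 steps up, so multiply by r⁵.
41.33 × 1.66⁵ = 41.33 × 12.60493 ≈ 520.962

520.96pt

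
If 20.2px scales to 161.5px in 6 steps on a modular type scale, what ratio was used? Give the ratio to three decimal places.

The ratio satisfies 20.2 × r⁶ = 161.5, so r = (161.5 / 20.2)^(1/6).
r = 7.9950^(1/6) ≈ 1.4141

1.414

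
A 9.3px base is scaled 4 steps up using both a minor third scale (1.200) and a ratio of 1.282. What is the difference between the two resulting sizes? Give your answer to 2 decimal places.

5.84px

Minor third: 9.3 × 1.200⁴ = 19.2845px
At 1.282: 9.3 × 1.282⁴ = 25.1209px
Difference: 25.1209 − 19.2845 = 5.8364px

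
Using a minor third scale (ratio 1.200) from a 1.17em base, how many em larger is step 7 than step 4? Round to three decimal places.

1.766em

Step 4: 1.17 × 1.200⁴ = 2.42611em
Step 7: 1.17 × 1.200⁷ = 4.19232em
Difference: 4.19232 − 2.42611 = 1.76621em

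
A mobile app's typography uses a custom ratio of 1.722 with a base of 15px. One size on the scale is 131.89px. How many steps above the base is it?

4

1.722ⁿ = 131.89 / 15 = 8.7927
n = ln(8.7927) / ln(1.722) = 2.1739 / 0.5435 ≈ 4.00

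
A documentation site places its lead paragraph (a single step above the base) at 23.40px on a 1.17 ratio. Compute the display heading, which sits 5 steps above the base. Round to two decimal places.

Moving from step +1 to step +5 is 4 steps up, so multiply by r⁴.
23.40 × 1.17⁴ = 23.40 × 1.87389 ≈ 43.849

43.85px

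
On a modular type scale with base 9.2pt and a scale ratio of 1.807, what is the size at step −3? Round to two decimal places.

Every step multiplies by the scale ratio.
9.2 ÷ 1.807³ = 9.2 ÷ 5.90030 ≈ 1.56

1.56pt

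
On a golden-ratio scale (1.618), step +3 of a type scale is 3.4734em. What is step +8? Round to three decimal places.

3.4734 × 1.618⁵ = 3.4734 × 11.08901 ≈ 38.517

38.517em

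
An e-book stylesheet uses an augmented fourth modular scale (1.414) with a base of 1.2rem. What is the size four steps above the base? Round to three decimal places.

1.2 × 1.414⁴ = 1.2 × 3.99758 ≈ 4.797

4.797rem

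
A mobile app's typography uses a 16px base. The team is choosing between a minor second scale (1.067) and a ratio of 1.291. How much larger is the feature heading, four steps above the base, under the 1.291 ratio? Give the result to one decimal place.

23.7px

Minor second: 16.0 × 1.067⁴ = 20.739px
At 1.291: 16.0 × 1.291⁴ = 44.445px
Difference: 44.445 − 20.739 = 23.706px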